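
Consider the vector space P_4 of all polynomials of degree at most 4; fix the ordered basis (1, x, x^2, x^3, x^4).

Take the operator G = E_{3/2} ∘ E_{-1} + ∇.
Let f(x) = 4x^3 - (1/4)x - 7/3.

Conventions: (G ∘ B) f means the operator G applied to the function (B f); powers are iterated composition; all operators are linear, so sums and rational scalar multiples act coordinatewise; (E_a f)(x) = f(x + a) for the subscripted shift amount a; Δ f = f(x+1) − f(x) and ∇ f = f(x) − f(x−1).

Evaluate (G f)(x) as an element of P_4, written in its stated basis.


the result is g(x) = 4x^3 + 18x^2 - (37/4)x + 43/24

E_{-1} f = 4x^3 - 12x^2 + (47/4)x - 73/12
E_{3/2} E_{-1} f = 4x^3 + 6x^2 + (11/4)x - 47/24
∇ f = 12x^2 - 12x + 15/4
(E_{3/2} ∘ E_{-1} + ∇) f = 4x^3 + 18x^2 - (37/4)x + 43/24


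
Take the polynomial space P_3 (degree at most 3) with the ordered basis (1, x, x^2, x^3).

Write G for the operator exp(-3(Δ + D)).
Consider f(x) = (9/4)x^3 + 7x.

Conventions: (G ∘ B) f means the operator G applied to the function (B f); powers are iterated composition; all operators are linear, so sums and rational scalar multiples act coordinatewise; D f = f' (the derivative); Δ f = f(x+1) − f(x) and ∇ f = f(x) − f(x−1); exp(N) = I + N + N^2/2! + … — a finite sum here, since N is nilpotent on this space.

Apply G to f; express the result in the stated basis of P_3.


the result is g(x) = (9/4)x^3 - (81/2)x^2 + (919/4)x - 1653/4

order-1 term: -(81/2)x^2 - (81/4)x - 195/4
order-2 term: 243x + 243/2
order-3 term: -486
the series for exp(-3(Δ + D)) f terminates at order 3
exp(-3(Δ + D)) f = (9/4)x^3 - (81/2)x^2 + (919/4)x - 1653/4


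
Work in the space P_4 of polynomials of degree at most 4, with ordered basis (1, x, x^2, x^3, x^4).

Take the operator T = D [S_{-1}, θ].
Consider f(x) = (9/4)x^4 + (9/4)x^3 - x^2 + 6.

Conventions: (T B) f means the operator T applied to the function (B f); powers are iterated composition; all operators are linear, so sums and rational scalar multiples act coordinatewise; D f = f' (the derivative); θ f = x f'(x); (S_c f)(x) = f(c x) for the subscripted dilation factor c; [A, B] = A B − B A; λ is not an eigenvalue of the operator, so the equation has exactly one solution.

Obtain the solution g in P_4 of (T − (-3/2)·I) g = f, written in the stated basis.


g(x) = (3/2)x^4 + (3/2)x^3 - (2/3)x^2 + 4

write g with unknown coordinates in the stated basis and equate coefficients in (T − (-3/2)·I) g = f
solving from the highest basis element down gives g = (3/2)x^4 + (3/2)x^3 - (2/3)x^2 + 4
check: T g = 0
so T g − (-3/2)·g = (9/4)x^4 + (9/4)x^3 - x^2 + 6 = f ✓


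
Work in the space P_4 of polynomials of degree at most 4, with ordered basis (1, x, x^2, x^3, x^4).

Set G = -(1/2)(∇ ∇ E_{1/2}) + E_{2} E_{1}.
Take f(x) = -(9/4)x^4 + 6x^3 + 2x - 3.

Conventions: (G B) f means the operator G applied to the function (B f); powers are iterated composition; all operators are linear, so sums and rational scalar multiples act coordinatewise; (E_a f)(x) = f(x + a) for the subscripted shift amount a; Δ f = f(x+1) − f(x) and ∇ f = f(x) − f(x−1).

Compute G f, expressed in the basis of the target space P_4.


E_{1/2} f = -(9/4)x^4 + (3/2)x^3 + (45/8)x^2 + (43/8)x - 89/64
∇ E_{1/2} f = -9x^3 + 18x^2 - (9/4)x + 7/2
∇ ∇ E_{1/2} f = -27x^2 + 63x - 117/4
(-(1/2)(∇ ∇ E_{1/2})) f = (27/2)x^2 - (63/2)x + 117/8
E_{1} f = -(9/4)x^4 - 3x^3 + (9/2)x^2 + 11x + 11/4
E_{2} E_{1} f = -(9/4)x^4 - 21x^3 - (135/2)x^2 - 79x - 69/4
(-(1/2)(∇ ∇ E_{1/2}) + E_{2} E_{1}) f = -(9/4)x^4 - 21x^3 - 54x^2 - (221/2)x - 21/8

the result is g(x) = -(9/4)x^4 - 21x^3 - 54x^2 - (221/2)x - 21/8


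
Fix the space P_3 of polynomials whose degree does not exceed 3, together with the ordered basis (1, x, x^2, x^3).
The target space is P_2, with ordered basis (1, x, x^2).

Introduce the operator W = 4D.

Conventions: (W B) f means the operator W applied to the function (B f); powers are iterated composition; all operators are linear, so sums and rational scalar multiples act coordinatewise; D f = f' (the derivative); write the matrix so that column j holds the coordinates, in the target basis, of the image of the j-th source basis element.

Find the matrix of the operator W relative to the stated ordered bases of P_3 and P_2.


the matrix is [[0, 4, 0, 0]; [0, 0, 8, 0]; [0, 0, 0, 12]] (rows listed top to bottom)

image of 1: 0
image of x: 4
image of x^2: 8x
image of x^3: 12x^2
each image's coordinates form column j of the matrix


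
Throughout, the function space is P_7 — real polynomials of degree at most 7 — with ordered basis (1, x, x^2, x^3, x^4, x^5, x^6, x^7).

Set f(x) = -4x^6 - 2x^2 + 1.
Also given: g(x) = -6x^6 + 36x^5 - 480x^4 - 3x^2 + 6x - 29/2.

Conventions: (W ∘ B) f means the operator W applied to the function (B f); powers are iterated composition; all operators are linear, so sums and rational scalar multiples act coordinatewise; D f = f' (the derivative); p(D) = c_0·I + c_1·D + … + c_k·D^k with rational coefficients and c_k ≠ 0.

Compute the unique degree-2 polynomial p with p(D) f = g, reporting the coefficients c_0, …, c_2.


p(D) = (3/2)·I − (3/2)·D + 4·D^2, i.e. c_0 = 3/2, c_1 = -3/2, c_2 = 4

D^0 f = -4x^6 - 2x^2 + 1
D^1 f = -24x^5 - 4x
D^2 f = -120x^4 - 4
matching coefficients of g against c_0 f + c_1 Df + … from the top degree down determines the c_i
solution: c_0 = 3/2, c_1 = -3/2, c_2 = 4


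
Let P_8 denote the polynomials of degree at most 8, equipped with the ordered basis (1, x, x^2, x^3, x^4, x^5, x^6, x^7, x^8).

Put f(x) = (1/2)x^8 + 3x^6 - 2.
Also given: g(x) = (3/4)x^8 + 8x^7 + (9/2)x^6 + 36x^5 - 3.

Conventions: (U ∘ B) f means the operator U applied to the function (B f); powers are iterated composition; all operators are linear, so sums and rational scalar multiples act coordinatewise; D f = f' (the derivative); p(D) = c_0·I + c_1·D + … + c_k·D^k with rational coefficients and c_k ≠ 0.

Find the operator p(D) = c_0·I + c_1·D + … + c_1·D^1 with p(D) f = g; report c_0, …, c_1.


c_0 = 3/2, c_1 = 2

D^0 f = (1/2)x^8 + 3x^6 - 2
D^1 f = 4x^7 + 18x^5
matching coefficients of g against c_0 f + c_1 Df + … from the top degree down determines the c_i
solution: c_0 = 3/2, c_1 = 2


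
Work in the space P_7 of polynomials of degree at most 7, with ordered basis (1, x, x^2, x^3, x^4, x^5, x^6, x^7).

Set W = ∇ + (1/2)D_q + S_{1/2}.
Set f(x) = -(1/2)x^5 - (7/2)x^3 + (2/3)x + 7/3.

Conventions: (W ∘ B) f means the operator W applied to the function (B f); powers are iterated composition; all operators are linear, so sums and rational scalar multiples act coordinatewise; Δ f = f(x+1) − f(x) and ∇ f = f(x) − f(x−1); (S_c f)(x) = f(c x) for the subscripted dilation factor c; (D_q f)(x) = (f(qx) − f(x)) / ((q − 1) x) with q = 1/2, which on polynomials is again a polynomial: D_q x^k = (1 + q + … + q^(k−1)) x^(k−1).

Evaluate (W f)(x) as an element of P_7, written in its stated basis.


g(x) = -(1/64)x^5 - (191/64)x^4 + (73/16)x^3 - (297/16)x^2 + (40/3)x - 2/3

∇ f = -(5/2)x^4 + 5x^3 - (31/2)x^2 + 13x - 10/3
D_q f = -(31/32)x^4 - (49/8)x^2 + 2/3
((1/2)D_q) f = -(31/64)x^4 - (49/16)x^2 + 1/3
S_{1/2} f = -(1/64)x^5 - (7/16)x^3 + (1/3)x + 7/3
(∇ + (1/2)D_q + S_{1/2}) f = -(1/64)x^5 - (191/64)x^4 + (73/16)x^3 - (297/16)x^2 + (40/3)x - 2/3


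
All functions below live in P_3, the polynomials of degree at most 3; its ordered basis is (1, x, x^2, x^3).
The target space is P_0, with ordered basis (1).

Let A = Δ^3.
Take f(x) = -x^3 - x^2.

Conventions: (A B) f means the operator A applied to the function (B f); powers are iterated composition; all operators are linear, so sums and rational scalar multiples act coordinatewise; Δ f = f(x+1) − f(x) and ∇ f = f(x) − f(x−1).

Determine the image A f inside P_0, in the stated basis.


the result is g(x) = -6

Δ f = -3x^2 - 5x - 2
Δ Δ f = -6x - 8
Δ Δ Δ f = -6


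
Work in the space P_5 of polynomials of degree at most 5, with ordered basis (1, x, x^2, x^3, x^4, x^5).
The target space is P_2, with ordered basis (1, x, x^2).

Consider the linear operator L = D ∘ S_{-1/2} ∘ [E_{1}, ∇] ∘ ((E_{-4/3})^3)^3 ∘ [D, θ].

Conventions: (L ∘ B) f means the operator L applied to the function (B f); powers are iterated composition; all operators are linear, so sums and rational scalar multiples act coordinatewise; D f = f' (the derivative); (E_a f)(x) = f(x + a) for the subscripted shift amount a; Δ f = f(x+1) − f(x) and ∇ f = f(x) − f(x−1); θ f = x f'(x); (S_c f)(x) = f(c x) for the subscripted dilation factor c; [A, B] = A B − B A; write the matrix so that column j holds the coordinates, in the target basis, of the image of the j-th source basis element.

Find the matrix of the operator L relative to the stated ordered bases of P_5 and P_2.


image of 1: 0
image of x: 0
image of x^2: 0
image of x^3: 0
image of x^4: 0
image of x^5: 0
each image's coordinates form column j of the matrix

the matrix is [[0, 0, 0, 0, 0, 0]; [0, 0, 0, 0, 0, 0]; [0, 0, 0, 0, 0, 0]] (rows listed top to bottom)


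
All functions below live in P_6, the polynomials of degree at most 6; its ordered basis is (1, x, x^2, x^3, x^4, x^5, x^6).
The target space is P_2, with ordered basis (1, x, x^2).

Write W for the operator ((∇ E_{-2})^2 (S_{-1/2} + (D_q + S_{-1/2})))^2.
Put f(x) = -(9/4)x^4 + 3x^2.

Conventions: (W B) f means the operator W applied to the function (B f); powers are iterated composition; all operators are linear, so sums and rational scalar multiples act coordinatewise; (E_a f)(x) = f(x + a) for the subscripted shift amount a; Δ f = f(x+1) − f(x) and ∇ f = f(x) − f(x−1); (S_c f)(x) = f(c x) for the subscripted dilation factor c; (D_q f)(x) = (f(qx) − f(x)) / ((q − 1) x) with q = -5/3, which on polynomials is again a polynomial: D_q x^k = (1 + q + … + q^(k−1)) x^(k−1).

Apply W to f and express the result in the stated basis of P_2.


S_{-1/2} f = -(9/64)x^4 + (3/4)x^2
D_q f = (17/3)x^3 - 2x
S_{-1/2} f = -(9/64)x^4 + (3/4)x^2
(D_q + S_{-1/2}) f = -(9/64)x^4 + (17/3)x^3 + (3/4)x^2 - 2x
(S_{-1/2} + (D_q + S_{-1/2})) f = -(9/32)x^4 + (17/3)x^3 + (3/2)x^2 - 2x
E_{-2} (S_{-1/2} + (D_q + S_{-1/2})) f = -(9/32)x^4 + (95/12)x^3 - (157/4)x^2 + 69x - 239/6
∇ E_{-2} (S_{-1/2} + (D_q + S_{-1/2})) f = -(9/8)x^3 + (407/16)x^2 - (827/8)x + 11179/96
E_{-2} (∇ E_{-2}) (S_{-1/2} + (D_q + S_{-1/2})) f = -(9/8)x^3 + (515/16)x^2 - (1749/8)x + 41659/96
∇ E_{-2} (∇ E_{-2}) (S_{-1/2} + (D_q + S_{-1/2})) f = -(27/8)x^2 + (271/4)x - 4031/16
S_{-1/2} ((∇ E_{-2})^2 (S_{-1/2} + (D_q + S_{-1/2}))) f = -(27/32)x^2 - (271/8)x - 4031/16
D_q ((∇ E_{-2})^2 (S_{-1/2} + (D_q + S_{-1/2}))) f = (9/4)x + 271/4
S_{-1/2} ((∇ E_{-2})^2 (S_{-1/2} + (D_q + S_{-1/2}))) f = -(27/32)x^2 - (271/8)x - 4031/16
(D_q + S_{-1/2}) ((∇ E_{-2})^2 (S_{-1/2} + (D_q + S_{-1/2}))) f = -(27/32)x^2 - (253/8)x - 2947/16
(S_{-1/2} + (D_q + S_{-1/2})) ((∇ E_{-2})^2 (S_{-1/2} + (D_q + S_{-1/2}))) f = -(27/16)x^2 - (131/2)x - 3489/8
E_{-2} (S_{-1/2} + (D_q + S_{-1/2})) ((∇ E_{-2})^2 (S_{-1/2} + (D_q + S_{-1/2}))) f = -(27/16)x^2 - (235/4)x - 2495/8
∇ E_{-2} (S_{-1/2} + (D_q + S_{-1/2})) ((∇ E_{-2})^2 (S_{-1/2} + (D_q + S_{-1/2}))) f = -(27/8)x - 913/16
E_{-2} (∇ E_{-2}) (S_{-1/2} + (D_q + S_{-1/2})) ((∇ E_{-2})^2 (S_{-1/2} + (D_q + S_{-1/2}))) f = -(27/8)x - 805/16
∇ E_{-2} (∇ E_{-2}) (S_{-1/2} + (D_q + S_{-1/2})) ((∇ E_{-2})^2 (S_{-1/2} + (D_q + S_{-1/2}))) f = -27/8

g(x) = -27/8


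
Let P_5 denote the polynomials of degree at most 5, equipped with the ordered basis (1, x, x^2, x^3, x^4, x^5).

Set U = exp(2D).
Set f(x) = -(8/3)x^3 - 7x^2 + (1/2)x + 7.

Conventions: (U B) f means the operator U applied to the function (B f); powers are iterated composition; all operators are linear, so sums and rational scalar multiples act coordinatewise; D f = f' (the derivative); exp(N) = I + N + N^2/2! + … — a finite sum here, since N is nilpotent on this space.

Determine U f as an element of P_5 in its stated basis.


g(x) = -(8/3)x^3 - 23x^2 - (119/2)x - 124/3

order-1 term: -16x^2 - 28x + 1
order-2 term: -32x - 28
order-3 term: -64/3
the series for exp(2D) f terminates at order 3
exp(2D) f = -(8/3)x^3 - 23x^2 - (119/2)x - 124/3


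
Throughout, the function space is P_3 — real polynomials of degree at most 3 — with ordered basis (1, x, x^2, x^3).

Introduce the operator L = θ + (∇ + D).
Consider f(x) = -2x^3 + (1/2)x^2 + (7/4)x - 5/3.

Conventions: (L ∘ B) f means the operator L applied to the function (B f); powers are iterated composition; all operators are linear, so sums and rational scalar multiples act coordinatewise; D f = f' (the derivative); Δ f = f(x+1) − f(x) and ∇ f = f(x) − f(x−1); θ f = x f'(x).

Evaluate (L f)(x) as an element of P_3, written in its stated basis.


g(x) = -6x^3 - 11x^2 + (39/4)x + 1

θ f = -6x^3 + x^2 + (7/4)x
∇ f = -6x^2 + 7x - 3/4
D f = -6x^2 + x + 7/4
(∇ + D) f = -12x^2 + 8x + 1
(θ + (∇ + D)) f = -6x^3 - 11x^2 + (39/4)x + 1


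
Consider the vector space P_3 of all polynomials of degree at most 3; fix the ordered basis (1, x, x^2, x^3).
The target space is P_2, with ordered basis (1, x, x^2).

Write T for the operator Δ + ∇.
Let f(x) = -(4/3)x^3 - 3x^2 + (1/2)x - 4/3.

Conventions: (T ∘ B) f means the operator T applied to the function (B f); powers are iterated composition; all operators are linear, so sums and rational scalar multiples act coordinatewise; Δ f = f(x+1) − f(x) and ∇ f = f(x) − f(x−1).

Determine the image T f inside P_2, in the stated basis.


Δ f = -4x^2 - 10x - 23/6
∇ f = -4x^2 - 2x + 13/6
(Δ + ∇) f = -8x^2 - 12x - 5/3

the result is g(x) = -8x^2 - 12x - 5/3


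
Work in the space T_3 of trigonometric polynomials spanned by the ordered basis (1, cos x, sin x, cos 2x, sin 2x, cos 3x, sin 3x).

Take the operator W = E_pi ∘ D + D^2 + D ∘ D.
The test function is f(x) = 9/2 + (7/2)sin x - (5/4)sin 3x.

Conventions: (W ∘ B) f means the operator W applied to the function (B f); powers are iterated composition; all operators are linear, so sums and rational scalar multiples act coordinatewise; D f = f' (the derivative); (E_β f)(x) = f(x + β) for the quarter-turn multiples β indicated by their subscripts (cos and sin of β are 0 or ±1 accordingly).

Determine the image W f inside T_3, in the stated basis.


D f = (7/2)cos x - (15/4)cos 3x
E_pi D f = -(7/2)cos x + (15/4)cos 3x
D f = (7/2)cos x - (15/4)cos 3x
D D f = -(7/2)sin x + (45/4)sin 3x
D f = (7/2)cos x - (15/4)cos 3x
D D f = -(7/2)sin x + (45/4)sin 3x
(E_pi ∘ D + D^2 + D ∘ D) f = -(7/2)cos x - 7sin x + (15/4)cos 3x + (45/2)sin 3x

the result is g(x) = -(7/2)cos x - 7sin x + (15/4)cos 3x + (45/2)sin 3x


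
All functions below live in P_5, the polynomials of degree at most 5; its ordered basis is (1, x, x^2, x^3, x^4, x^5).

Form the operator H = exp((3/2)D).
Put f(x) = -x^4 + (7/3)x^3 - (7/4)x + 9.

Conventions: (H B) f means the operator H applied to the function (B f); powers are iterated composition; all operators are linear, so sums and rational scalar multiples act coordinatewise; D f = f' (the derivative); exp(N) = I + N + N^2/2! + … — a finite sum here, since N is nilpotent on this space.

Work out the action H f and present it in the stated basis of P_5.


the image equals g(x) = -x^4 - (11/3)x^3 - 3x^2 + (1/2)x + 147/16

order-1 term: -6x^3 + (21/2)x^2 - 21/8
order-2 term: -(27/2)x^2 + (63/4)x
order-3 term: -(27/2)x + 63/8
order-4 term: -81/16
the series for exp((3/2)D) f terminates at order 4
exp((3/2)D) f = -x^4 - (11/3)x^3 - 3x^2 + (1/2)x + 147/16


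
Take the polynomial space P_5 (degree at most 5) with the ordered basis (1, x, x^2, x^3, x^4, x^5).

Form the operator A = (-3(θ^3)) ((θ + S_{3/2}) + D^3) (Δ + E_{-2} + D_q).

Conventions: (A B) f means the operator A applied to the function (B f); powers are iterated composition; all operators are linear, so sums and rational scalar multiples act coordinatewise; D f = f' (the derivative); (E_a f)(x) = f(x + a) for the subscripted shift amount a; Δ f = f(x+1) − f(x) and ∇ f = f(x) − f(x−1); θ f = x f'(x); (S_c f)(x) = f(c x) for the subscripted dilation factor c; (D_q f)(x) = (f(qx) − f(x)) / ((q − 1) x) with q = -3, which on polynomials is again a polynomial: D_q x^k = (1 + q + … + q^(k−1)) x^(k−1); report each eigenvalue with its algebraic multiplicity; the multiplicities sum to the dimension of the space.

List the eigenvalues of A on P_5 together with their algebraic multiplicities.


image of 1: 0
image of x: -(15/2)x
image of x^2: -102x^2 + 30x
image of x^3: -(4131/8)x^3 - 408x^2 - (225/2)x
image of x^4: -1740x^4 + 12393x^3 - 3060x^2 + 138x
image of x^5: -(151125/32)x^5 - 97440x^4 - (103275/4)x^3 + 5700x^2 - (9339/2)x
the matrix is upper triangular; its diagonal is (0, -15/2, -102, -4131/8, -1740, -151125/32)
for a triangular matrix the eigenvalues are the diagonal entries, with algebraic multiplicity their repetition count

λ = -151125/32 (multiplicity 1), λ = -1740 (multiplicity 1), λ = -4131/8 (multiplicity 1), λ = -102 (multiplicity 1), λ = -15/2 (multiplicity 1), λ = 0 (multiplicity 1)


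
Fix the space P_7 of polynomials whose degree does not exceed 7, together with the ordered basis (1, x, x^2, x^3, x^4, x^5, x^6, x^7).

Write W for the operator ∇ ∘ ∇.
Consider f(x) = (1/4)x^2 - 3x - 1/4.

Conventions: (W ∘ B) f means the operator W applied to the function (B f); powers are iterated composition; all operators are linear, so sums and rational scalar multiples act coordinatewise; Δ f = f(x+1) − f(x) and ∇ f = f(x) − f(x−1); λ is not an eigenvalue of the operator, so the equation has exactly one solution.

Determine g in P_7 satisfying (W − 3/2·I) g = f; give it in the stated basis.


write g with unknown coordinates in the stated basis and equate coefficients in (W − 3/2·I) g = f
solving from the highest basis element down gives g = -(1/6)x^2 + 2x - 1/18
check: W g = -1/3
so W g − 3/2·g = (1/4)x^2 - 3x - 1/4 = f ✓

the image equals g(x) = -(1/6)x^2 + 2x - 1/18


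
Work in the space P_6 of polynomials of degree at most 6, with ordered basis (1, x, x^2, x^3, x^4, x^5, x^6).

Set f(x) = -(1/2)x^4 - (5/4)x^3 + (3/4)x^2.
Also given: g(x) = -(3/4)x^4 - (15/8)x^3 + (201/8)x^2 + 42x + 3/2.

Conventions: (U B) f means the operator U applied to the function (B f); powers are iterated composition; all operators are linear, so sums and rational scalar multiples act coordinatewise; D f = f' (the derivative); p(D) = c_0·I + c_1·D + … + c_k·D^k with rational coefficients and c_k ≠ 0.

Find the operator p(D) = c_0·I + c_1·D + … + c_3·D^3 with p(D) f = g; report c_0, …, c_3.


D^0 f = -(1/2)x^4 - (5/4)x^3 + (3/4)x^2
D^1 f = -2x^3 - (15/4)x^2 + (3/2)x
D^2 f = -6x^2 - (15/2)x + 3/2
D^3 f = -12x - 15/2
matching coefficients of g against c_0 f + c_1 Df + … from the top degree down determines the c_i
solution: c_0 = 3/2, c_1 = 0, c_2 = -4, c_3 = -1

c_0 = 3/2, c_1 = 0, c_2 = -4, c_3 = -1


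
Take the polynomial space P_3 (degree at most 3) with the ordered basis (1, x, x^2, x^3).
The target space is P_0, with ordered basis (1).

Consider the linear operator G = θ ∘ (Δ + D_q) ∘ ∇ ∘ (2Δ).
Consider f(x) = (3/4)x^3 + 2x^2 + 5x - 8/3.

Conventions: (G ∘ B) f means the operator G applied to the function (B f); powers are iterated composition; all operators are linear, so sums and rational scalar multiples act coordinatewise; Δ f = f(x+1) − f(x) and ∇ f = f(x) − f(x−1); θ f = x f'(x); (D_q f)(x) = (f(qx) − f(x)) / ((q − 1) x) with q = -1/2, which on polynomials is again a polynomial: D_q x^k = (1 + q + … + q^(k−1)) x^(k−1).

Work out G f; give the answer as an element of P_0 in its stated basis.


g(x) = 0

Δ f = (9/4)x^2 + (25/4)x + 31/4
(2Δ) f = (9/2)x^2 + (25/2)x + 31/2
∇ (2Δ) f = 9x + 8
Δ ∇ (2Δ) f = 9
D_q ∇ (2Δ) f = 9
(Δ + D_q) ∇ (2Δ) f = 18
θ ((Δ + D_q) ∘ ∇) (2Δ) f = 0


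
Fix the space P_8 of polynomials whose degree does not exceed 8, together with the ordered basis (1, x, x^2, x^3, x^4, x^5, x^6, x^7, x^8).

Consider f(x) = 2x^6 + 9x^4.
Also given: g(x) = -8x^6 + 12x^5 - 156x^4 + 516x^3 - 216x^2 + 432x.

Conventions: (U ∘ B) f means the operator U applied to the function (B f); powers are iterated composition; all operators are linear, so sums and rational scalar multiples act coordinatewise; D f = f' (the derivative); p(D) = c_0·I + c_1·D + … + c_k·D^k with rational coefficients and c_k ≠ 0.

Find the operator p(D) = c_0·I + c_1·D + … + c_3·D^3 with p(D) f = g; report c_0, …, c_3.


D^0 f = 2x^6 + 9x^4
D^1 f = 12x^5 + 36x^3
D^2 f = 60x^4 + 108x^2
D^3 f = 240x^3 + 216x
matching coefficients of g against c_0 f + c_1 Df + … from the top degree down determines the c_i
solution: c_0 = -4, c_1 = 1, c_2 = -2, c_3 = 2

p(D) = -4·I + D − 2·D^2 + 2·D^3, i.e. c_0 = -4, c_1 = 1, c_2 = -2, c_3 = 2


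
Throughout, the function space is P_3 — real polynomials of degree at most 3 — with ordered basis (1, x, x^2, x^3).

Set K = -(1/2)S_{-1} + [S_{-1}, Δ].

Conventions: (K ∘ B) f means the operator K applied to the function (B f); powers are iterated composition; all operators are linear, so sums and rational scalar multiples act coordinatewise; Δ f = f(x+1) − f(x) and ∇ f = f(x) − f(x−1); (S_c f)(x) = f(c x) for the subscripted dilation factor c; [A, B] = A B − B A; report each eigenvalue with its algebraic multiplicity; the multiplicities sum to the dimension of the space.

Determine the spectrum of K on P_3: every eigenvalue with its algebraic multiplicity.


image of 1: -1/2
image of x: (1/2)x + 2
image of x^2: -(1/2)x^2 - 4x
image of x^3: (1/2)x^3 + 6x^2 + 2
the matrix is upper triangular; its diagonal is (-1/2, 1/2, -1/2, 1/2)
for a triangular matrix the eigenvalues are the diagonal entries, with algebraic multiplicity their repetition count

λ = -1/2 (multiplicity 2), λ = 1/2 (multiplicity 2)


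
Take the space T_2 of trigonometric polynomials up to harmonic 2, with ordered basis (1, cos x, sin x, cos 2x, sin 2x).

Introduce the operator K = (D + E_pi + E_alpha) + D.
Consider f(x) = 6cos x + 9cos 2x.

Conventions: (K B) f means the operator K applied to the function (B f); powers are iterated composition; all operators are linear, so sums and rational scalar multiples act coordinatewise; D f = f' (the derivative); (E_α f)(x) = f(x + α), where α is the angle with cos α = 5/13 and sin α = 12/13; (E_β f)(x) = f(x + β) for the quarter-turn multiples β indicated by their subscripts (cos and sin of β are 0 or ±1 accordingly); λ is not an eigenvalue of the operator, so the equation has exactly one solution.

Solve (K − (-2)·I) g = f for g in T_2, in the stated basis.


the result is g(x) = (27/34)cos x + (57/34)sin x + (873/1160)cos 2x + (1791/1160)sin 2x

write g with unknown coordinates in the stated basis and equate coefficients in (K − (-2)·I) g = f
solving from the highest basis element down gives g = (27/34)cos x + (57/34)sin x + (873/1160)cos 2x + (1791/1160)sin 2x
check: K g = (75/17)cos x - (57/17)sin x + (4347/580)cos 2x - (1791/580)sin 2x
so K g − (-2)·g = 6cos x + 9cos 2x = f ✓


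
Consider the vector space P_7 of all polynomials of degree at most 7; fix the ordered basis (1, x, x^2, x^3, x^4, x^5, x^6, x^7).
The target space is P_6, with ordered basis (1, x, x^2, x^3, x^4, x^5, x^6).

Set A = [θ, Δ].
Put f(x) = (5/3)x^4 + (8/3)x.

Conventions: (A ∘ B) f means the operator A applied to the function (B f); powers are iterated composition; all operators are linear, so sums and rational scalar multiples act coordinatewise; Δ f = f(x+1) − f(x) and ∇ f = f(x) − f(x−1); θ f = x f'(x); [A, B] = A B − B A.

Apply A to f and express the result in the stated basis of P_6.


Δ f = (20/3)x^3 + 10x^2 + (20/3)x + 13/3
θ Δ f = 20x^3 + 20x^2 + (20/3)x
θ f = (20/3)x^4 + (8/3)x
Δ θ f = (80/3)x^3 + 40x^2 + (80/3)x + 28/3
[θ, Δ] f = -(20/3)x^3 - 20x^2 - 20x - 28/3

g(x) = -(20/3)x^3 - 20x^2 - 20x - 28/3


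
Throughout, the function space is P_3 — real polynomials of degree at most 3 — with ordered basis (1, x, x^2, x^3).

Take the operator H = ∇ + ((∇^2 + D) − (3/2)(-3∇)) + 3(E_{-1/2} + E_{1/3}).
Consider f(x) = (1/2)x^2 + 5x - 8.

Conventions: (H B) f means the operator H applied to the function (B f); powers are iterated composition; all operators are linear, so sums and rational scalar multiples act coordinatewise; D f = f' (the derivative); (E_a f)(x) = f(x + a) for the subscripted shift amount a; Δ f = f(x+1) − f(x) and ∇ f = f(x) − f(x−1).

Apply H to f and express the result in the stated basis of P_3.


g(x) = 3x^2 + 36x - 461/24

∇ f = x + 9/2
∇ f = x + 9/2
∇ ∇ f = 1
D f = x + 5
(∇^2 + D) f = x + 6
∇ f = x + 9/2
(-3∇) f = -3x - 27/2
(-(3/2)(-3∇)) f = (9/2)x + 81/4
((∇^2 + D) − (3/2)(-3∇)) f = (11/2)x + 105/4
E_{-1/2} f = (1/2)x^2 + (9/2)x - 83/8
E_{1/3} f = (1/2)x^2 + (16/3)x - 113/18
(E_{-1/2} + E_{1/3}) f = x^2 + (59/6)x - 1199/72
(3(E_{-1/2} + E_{1/3})) f = 3x^2 + (59/2)x - 1199/24
(∇ + ((∇^2 + D) − (3/2)(-3∇)) + 3(E_{-1/2} + E_{1/3})) f = 3x^2 + 36x - 461/24


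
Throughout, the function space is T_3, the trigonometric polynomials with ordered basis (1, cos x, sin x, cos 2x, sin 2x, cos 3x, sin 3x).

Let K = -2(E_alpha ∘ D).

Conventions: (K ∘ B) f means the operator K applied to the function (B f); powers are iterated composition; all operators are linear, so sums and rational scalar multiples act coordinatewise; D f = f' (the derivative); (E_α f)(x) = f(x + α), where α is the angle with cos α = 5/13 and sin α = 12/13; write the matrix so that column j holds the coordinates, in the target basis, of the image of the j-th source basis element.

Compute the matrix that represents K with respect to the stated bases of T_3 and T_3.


image of 1: 0
image of cos x: (24/13)cos x + (10/13)sin x
image of sin x: -(10/13)cos x + (24/13)sin x
image of cos 2x: (480/169)cos 2x - (476/169)sin 2x
image of sin 2x: (476/169)cos 2x + (480/169)sin 2x
image of cos 3x: -(4968/2197)cos 3x - (12210/2197)sin 3x
image of sin 3x: (12210/2197)cos 3x - (4968/2197)sin 3x
each image's coordinates form column j of the matrix

the matrix is [[0, 0, 0, 0, 0, 0, 0]; [0, 24/13, -10/13, 0, 0, 0, 0]; [0, 10/13, 24/13, 0, 0, 0, 0]; [0, 0, 0, 480/169, 476/169, 0, 0]; [0, 0, 0, -476/169, 480/169, 0, 0]; [0, 0, 0, 0, 0, -4968/2197, 12210/2197]; [0, 0, 0, 0, 0, -12210/2197, -4968/2197]] (rows listed top to bottom)


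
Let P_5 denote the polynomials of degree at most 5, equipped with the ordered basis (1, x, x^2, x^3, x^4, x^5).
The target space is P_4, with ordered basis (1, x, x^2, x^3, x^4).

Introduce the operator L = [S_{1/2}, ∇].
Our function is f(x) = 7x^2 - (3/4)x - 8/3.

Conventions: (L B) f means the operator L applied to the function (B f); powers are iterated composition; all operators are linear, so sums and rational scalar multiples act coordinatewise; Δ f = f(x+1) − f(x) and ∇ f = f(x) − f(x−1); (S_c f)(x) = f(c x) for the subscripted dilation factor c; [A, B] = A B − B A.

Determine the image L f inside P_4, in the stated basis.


the result is g(x) = (7/2)x - 45/8

∇ f = 14x - 31/4
S_{1/2} ∇ f = 7x - 31/4
S_{1/2} f = (7/4)x^2 - (3/8)x - 8/3
∇ S_{1/2} f = (7/2)x - 17/8
[S_{1/2}, ∇] f = (7/2)x - 45/8


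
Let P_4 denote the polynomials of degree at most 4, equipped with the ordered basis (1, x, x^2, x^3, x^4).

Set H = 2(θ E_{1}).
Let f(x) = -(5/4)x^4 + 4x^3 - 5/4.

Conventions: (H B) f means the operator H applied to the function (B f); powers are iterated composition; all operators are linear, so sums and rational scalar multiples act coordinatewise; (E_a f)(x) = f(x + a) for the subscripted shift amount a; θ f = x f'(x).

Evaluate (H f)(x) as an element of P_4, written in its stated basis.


E_{1} f = -(5/4)x^4 - x^3 + (9/2)x^2 + 7x + 3/2
θ E_{1} f = -5x^4 - 3x^3 + 9x^2 + 7x
(2(θ E_{1})) f = -10x^4 - 6x^3 + 18x^2 + 14x

the result is g(x) = -10x^4 - 6x^3 + 18x^2 + 14x


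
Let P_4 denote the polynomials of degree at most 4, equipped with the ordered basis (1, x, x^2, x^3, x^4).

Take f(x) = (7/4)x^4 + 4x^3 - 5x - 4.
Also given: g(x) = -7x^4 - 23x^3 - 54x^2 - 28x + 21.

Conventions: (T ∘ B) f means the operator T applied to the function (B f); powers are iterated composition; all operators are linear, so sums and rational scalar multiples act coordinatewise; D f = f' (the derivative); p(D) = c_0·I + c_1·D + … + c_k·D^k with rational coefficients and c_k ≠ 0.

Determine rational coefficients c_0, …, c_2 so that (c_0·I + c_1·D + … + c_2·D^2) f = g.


D^0 f = (7/4)x^4 + 4x^3 - 5x - 4
D^1 f = 7x^3 + 12x^2 - 5
D^2 f = 21x^2 + 24x
matching coefficients of g against c_0 f + c_1 Df + … from the top degree down determines the c_i
solution: c_0 = -4, c_1 = -1, c_2 = -2

c_0 = -4, c_1 = -1, c_2 = -2


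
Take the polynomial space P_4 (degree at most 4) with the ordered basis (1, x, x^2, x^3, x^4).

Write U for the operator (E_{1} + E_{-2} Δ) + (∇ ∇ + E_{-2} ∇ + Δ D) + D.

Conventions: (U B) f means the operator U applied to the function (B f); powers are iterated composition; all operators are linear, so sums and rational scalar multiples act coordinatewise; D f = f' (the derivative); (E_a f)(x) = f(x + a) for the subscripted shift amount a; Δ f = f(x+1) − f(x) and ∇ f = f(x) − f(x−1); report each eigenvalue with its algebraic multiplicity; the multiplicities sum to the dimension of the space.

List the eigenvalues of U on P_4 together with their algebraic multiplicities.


image of 1: 1
image of x: x + 4
image of x^2: x^2 + 8x - 3
image of x^3: x^3 + 12x^2 - 9x + 24
image of x^4: x^4 + 16x^3 - 18x^2 + 96x - 61
the matrix is upper triangular; its diagonal is (1, 1, 1, 1, 1)
for a triangular matrix the eigenvalues are the diagonal entries, with algebraic multiplicity their repetition count

λ = 1 (multiplicity 5)


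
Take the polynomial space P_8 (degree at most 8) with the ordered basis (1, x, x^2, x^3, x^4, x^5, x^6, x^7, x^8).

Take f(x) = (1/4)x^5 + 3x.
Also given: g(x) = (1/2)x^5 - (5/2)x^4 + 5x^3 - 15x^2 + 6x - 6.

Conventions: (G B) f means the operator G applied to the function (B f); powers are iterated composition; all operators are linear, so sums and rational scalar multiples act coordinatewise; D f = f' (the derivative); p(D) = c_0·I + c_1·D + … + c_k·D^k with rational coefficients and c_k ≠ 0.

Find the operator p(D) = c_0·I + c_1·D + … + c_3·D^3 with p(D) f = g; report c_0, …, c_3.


c_0 = 2, c_1 = -2, c_2 = 1, c_3 = -1

D^0 f = (1/4)x^5 + 3x
D^1 f = (5/4)x^4 + 3
D^2 f = 5x^3
D^3 f = 15x^2
matching coefficients of g against c_0 f + c_1 Df + … from the top degree down determines the c_i
solution: c_0 = 2, c_1 = -2, c_2 = 1, c_3 = -1


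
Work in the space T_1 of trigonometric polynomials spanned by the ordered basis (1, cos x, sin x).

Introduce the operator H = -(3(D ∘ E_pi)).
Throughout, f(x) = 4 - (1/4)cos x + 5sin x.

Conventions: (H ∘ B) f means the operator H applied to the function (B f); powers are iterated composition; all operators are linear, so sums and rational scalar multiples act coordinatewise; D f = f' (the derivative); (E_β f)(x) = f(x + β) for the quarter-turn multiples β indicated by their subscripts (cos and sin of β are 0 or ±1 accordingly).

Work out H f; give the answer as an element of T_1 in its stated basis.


E_pi f = 4 + (1/4)cos x - 5sin x
D E_pi f = -5cos x - (1/4)sin x
(3(D ∘ E_pi)) f = -15cos x - (3/4)sin x
(-(3(D ∘ E_pi))) f = 15cos x + (3/4)sin x

the result is g(x) = 15cos x + (3/4)sin x


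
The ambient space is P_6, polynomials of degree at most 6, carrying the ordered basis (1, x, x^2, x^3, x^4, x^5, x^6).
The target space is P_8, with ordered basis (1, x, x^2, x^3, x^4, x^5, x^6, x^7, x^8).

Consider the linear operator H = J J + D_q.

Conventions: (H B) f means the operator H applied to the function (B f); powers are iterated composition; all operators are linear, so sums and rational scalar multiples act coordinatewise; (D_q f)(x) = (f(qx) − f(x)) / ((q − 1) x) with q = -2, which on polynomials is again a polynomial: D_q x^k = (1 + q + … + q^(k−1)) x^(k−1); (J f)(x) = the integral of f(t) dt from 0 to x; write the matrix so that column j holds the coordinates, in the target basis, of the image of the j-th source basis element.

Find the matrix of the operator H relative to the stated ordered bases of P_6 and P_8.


image of 1: (1/2)x^2
image of x: (1/6)x^3 + 1
image of x^2: (1/12)x^4 - x
image of x^3: (1/20)x^5 + 3x^2
image of x^4: (1/30)x^6 - 5x^3
image of x^5: (1/42)x^7 + 11x^4
image of x^6: (1/56)x^8 - 21x^5
each image's coordinates form column j of the matrix

the matrix is [[0, 1, 0, 0, 0, 0, 0]; [0, 0, -1, 0, 0, 0, 0]; [1/2, 0, 0, 3, 0, 0, 0]; [0, 1/6, 0, 0, -5, 0, 0]; [0, 0, 1/12, 0, 0, 11, 0]; [0, 0, 0, 1/20, 0, 0, -21]; [0, 0, 0, 0, 1/30, 0, 0]; [0, 0, 0, 0, 0, 1/42, 0]; [0, 0, 0, 0, 0, 0, 1/56]] (rows listed top to bottom)


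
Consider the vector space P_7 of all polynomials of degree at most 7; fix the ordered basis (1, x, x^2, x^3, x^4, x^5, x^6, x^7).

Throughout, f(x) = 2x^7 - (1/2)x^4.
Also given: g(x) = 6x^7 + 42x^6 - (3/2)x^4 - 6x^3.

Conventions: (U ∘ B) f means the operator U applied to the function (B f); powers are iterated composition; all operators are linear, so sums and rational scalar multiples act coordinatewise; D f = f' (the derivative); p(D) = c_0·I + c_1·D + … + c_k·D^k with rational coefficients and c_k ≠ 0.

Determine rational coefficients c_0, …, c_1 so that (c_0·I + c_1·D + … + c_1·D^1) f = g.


p(D) = 3·I + 3·D, i.e. c_0 = 3, c_1 = 3

D^0 f = 2x^7 - (1/2)x^4
D^1 f = 14x^6 - 2x^3
matching coefficients of g against c_0 f + c_1 Df + … from the top degree down determines the c_i
solution: c_0 = 3, c_1 = 3


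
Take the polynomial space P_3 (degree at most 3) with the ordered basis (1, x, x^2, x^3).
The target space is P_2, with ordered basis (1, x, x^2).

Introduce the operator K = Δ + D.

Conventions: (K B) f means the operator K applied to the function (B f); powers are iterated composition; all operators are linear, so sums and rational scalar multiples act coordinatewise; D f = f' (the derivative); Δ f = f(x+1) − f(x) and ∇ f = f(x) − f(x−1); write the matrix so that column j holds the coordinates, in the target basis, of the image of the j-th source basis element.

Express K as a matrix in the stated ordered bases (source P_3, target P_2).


image of 1: 0
image of x: 2
image of x^2: 4x + 1
image of x^3: 6x^2 + 3x + 1
each image's coordinates form column j of the matrix

the matrix is [[0, 2, 1, 1]; [0, 0, 4, 3]; [0, 0, 0, 6]] (rows listed top to bottom)


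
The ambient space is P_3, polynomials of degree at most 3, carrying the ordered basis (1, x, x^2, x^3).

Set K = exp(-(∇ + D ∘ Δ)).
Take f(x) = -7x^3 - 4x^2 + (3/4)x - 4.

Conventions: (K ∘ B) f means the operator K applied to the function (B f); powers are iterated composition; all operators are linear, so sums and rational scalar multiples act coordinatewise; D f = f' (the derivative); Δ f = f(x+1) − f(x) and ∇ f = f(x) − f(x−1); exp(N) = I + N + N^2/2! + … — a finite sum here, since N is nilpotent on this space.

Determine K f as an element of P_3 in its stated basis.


the result is g(x) = -7x^3 + 17x^2 + (35/4)x + 37/4

order-1 term: 21x^2 + 29x + 125/4
order-2 term: -21x - 25
order-3 term: 7
the series for exp(-(∇ + D ∘ Δ)) f terminates at order 3
exp(-(∇ + D ∘ Δ)) f = -7x^3 + 17x^2 + (35/4)x + 37/4


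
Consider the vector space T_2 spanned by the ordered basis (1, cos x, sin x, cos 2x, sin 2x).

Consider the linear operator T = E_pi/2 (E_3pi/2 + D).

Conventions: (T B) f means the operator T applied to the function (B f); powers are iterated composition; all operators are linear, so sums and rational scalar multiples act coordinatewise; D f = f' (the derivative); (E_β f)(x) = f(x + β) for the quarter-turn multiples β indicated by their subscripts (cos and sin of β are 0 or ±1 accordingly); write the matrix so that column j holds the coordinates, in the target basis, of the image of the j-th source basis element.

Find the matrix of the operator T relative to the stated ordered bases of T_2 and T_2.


the matrix is [[1, 0, 0, 0, 0]; [0, 0, 0, 0, 0]; [0, 0, 0, 0, 0]; [0, 0, 0, 1, -2]; [0, 0, 0, 2, 1]] (rows listed top to bottom)

image of 1: 1
image of cos x: 0
image of sin x: 0
image of cos 2x: cos 2x + 2sin 2x
image of sin 2x: -2cos 2x + sin 2x
each image's coordinates form column j of the matrix


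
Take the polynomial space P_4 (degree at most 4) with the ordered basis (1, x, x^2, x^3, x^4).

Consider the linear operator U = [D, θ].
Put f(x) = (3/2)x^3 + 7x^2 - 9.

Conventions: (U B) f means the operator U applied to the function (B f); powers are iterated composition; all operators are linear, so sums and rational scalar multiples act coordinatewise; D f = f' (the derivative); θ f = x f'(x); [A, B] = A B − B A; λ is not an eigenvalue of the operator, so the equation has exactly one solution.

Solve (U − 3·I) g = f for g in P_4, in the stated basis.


the image equals g(x) = -(1/2)x^3 - (17/6)x^2 - (17/9)x + 64/27

write g with unknown coordinates in the stated basis and equate coefficients in (U − 3·I) g = f
solving from the highest basis element down gives g = -(1/2)x^3 - (17/6)x^2 - (17/9)x + 64/27
check: U g = -(3/2)x^2 - (17/3)x - 17/9
so U g − 3·g = (3/2)x^3 + 7x^2 - 9 = f ✓


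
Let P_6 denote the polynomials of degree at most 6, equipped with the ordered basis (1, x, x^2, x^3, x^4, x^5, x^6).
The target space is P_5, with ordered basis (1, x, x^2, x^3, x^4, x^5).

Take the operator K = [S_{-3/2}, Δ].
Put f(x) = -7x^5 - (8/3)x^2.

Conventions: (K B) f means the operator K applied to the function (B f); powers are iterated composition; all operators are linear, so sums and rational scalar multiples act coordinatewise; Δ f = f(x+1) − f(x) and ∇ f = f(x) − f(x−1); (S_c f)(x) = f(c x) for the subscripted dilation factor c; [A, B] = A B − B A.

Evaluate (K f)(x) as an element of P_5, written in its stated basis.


Δ f = -35x^4 - 70x^3 - 70x^2 - (121/3)x - 29/3
S_{-3/2} Δ f = -(2835/16)x^4 + (945/4)x^3 - (315/2)x^2 + (121/2)x - 29/3
S_{-3/2} f = (1701/32)x^5 - 6x^2
Δ S_{-3/2} f = (8505/32)x^4 + (8505/16)x^3 + (8505/16)x^2 + (8121/32)x + 1509/32
[S_{-3/2}, Δ] f = -(14175/32)x^4 - (4725/16)x^3 - (11025/16)x^2 - (6185/32)x - 5455/96

g(x) = -(14175/32)x^4 - (4725/16)x^3 - (11025/16)x^2 - (6185/32)x - 5455/96


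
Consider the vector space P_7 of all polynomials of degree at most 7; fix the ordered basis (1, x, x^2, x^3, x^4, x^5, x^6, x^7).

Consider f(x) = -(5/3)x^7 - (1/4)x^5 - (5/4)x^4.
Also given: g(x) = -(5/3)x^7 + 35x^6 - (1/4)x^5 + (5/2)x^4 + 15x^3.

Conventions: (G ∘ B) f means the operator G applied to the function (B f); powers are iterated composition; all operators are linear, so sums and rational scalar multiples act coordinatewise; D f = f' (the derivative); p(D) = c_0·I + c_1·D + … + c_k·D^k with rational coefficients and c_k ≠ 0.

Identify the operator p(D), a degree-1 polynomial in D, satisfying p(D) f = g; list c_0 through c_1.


p(D) = I − 3·D, i.e. c_0 = 1, c_1 = -3

D^0 f = -(5/3)x^7 - (1/4)x^5 - (5/4)x^4
D^1 f = -(35/3)x^6 - (5/4)x^4 - 5x^3
matching coefficients of g against c_0 f + c_1 Df + … from the top degree down determines the c_i
solution: c_0 = 1, c_1 = -3


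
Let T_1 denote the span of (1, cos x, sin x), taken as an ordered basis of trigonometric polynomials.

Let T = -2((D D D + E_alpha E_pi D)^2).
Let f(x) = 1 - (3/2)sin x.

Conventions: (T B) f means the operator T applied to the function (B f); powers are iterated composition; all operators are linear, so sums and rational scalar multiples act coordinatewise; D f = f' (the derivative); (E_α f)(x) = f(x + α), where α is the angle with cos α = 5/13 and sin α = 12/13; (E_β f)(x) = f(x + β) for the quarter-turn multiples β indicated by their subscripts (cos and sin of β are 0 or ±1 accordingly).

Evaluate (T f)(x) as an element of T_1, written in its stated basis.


D f = -(3/2)cos x
D D f = (3/2)sin x
D D D f = (3/2)cos x
D f = -(3/2)cos x
E_pi D f = (3/2)cos x
E_alpha E_pi D f = (15/26)cos x - (18/13)sin x
(D D D + E_alpha E_pi D) f = (27/13)cos x - (18/13)sin x
D (D D D + E_alpha E_pi D) f = -(18/13)cos x - (27/13)sin x
D D (D D D + E_alpha E_pi D) f = -(27/13)cos x + (18/13)sin x
D D D (D D D + E_alpha E_pi D) f = (18/13)cos x + (27/13)sin x
D (D D D + E_alpha E_pi D) f = -(18/13)cos x - (27/13)sin x
E_pi D (D D D + E_alpha E_pi D) f = (18/13)cos x + (27/13)sin x
E_alpha E_pi D (D D D + E_alpha E_pi D) f = (414/169)cos x - (81/169)sin x
(D D D + E_alpha E_pi D) (D D D + E_alpha E_pi D) f = (648/169)cos x + (270/169)sin x
(-2((D D D + E_alpha E_pi D)^2)) f = -(1296/169)cos x - (540/169)sin x

g(x) = -(1296/169)cos x - (540/169)sin x
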